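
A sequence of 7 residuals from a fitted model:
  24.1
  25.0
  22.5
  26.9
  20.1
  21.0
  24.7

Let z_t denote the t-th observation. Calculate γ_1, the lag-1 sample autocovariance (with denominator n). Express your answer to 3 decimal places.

-1.445

Mean z̄ = (24.1 + 25.0 + 22.5 + 26.9 + 20.1 + 21.0 + 24.7)/7 = 23.4714
Deviations: 0.6286, 1.5286, -0.9714, 3.4286, -3.3714, -2.4714, 1.2286
Σ_{t=1}^{6}(z_t−z̄)(z_{t+1}−z̄) = -10.1180
γ_1 = -10.1180 / 7 = -1.445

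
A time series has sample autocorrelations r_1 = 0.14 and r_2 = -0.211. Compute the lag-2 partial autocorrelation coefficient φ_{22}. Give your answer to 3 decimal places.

-0.235

φ_{22} = (r_2 − r_1²) / (1 − r_1²)
r_1² = (0.14)² = 0.0196
Numerator = -0.211 − 0.0196 = -0.2306; denominator = 1 − 0.0196 = 0.9804
φ_{22} = -0.2306 / 0.9804 = -0.235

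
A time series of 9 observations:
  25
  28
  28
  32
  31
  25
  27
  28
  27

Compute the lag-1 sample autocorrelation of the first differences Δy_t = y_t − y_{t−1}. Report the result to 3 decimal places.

First differences Δy: 3, 0, 4, -1, -6, 2, 1, -1
Mean of differences = 0.2500
Numerator Σ(Δy_t−Δȳ)(Δy_{t+1}−Δȳ) = -9.0625
Denominator Σ(Δy_t−Δȳ)² = 67.5000
r_1(Δy) = -9.0625 / 67.5000 = -0.134

-0.134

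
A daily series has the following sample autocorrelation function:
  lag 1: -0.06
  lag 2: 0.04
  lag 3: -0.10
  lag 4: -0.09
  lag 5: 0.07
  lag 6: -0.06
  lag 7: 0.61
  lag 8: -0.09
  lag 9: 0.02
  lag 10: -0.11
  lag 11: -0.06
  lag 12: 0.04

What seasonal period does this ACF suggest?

The largest autocorrelation is r_7 = 0.61; the remaining lags stay at or below 0.07.
The dominant spike at lag 7 indicates a seasonal period of 7.

7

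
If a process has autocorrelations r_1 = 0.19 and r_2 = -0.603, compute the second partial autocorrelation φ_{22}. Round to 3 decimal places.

-0.663

φ_{22} = (r_2 − r_1²) / (1 − r_1²)
r_1² = (0.19)² = 0.0361
Numerator = -0.603 − 0.0361 = -0.6391; denominator = 1 − 0.0361 = 0.9639
φ_{22} = -0.6391 / 0.9639 = -0.663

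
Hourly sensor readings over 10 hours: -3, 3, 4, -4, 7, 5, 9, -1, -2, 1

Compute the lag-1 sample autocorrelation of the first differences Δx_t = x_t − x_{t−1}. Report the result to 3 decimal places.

-0.431

First differences Δx: 6, 1, -8, 11, -2, 4, -10, -1, 3
Mean of differences = 0.4444
Numerator Σ(Δx_t−Δx̄)(Δx_{t+1}−Δx̄) = -150.9753
Denominator Σ(Δx_t−Δx̄)² = 350.2222
r_1(Δx) = -150.9753 / 350.2222 = -0.431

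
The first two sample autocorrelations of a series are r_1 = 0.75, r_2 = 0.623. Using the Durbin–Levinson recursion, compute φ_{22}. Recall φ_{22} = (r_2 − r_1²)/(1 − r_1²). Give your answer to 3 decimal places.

0.138

φ_{22} = (r_2 − r_1²) / (1 − r_1²)
r_1² = (0.75)² = 0.5625
Numerator = 0.623 − 0.5625 = 0.0605; denominator = 1 − 0.5625 = 0.4375
φ_{22} = 0.0605 / 0.4375 = 0.138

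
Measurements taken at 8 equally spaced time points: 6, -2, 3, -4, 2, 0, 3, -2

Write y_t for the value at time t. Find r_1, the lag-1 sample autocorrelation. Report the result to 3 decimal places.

Mean ȳ = (6 − 2 + 3 − 4 + 2 + 0 + 3 − 2)/8 = 0.7500
Deviations from mean: 5.2500, -2.7500, 2.2500, -4.7500, 1.2500, -0.7500, 2.2500, -2.7500
Σ(y_t−ȳ)(y_{t+1}−ȳ) = (-14.4375) + (-6.1875) + (-10.6875) + (-5.9375) + (-0.9375) + (-1.6875) + (-6.1875) = -46.0625
Denominator Σ(y_t−ȳ)² = 77.5000
r_1 = -46.0625 / 77.5000 = -0.594

-0.594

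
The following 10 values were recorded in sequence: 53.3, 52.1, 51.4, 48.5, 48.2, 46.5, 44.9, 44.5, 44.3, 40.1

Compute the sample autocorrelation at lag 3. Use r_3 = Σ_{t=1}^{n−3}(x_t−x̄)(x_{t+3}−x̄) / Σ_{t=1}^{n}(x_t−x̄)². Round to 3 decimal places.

Mean x̄ = (53.3 + 52.1 + 51.4 + 48.5 + 48.2 + 46.5 + 44.9 + 44.5 + 44.3 + 40.1)/10 = 47.3800
Σ(x_t−x̄)(x_{t+3}−x̄) = (6.6304) + (3.8704) + (-3.5376) + (-2.7776) + (-2.3616) + (2.7104) + (18.0544) = 22.5888
Denominator Σ(x_t−x̄)² = 153.1160
r_3 = 22.5888 / 153.1160 = 0.148

0.148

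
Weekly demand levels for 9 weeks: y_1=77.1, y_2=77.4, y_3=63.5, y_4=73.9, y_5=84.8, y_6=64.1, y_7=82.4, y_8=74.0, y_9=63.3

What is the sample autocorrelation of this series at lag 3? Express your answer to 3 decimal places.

Mean ȳ = (77.1 + 77.4 + 63.5 + 73.9 + 84.8 + 64.1 + 82.4 + 74.0 + 63.3)/9 = 73.3889
Σ(y_t−ȳ)(y_{t+3}−ȳ) = (1.8968) + (45.7712) + (91.8568) + (4.6057) + (6.9735) + (93.7146) = 244.8185
Denominator Σ(y_t−ȳ)² = 527.7689
r_3 = 244.8185 / 527.7689 = 0.464

0.464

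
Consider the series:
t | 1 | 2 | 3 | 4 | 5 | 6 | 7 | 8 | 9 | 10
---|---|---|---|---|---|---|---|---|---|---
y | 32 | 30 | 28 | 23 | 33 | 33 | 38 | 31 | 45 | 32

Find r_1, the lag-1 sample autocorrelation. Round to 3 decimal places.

Mean ȳ = (32 + 30 + 28 + 23 + 33 + 33 + 38 + 31 + 45 + 32)/10 = 32.5000
Numerator Σ_{t=1}^{9}(y_t−ȳ)(y_{t+1}−ȳ) = 20.2500
Denominator Σ(y_t−ȳ)² = 306.5000
r_1 = 20.2500 / 306.5000 = 0.066

0.066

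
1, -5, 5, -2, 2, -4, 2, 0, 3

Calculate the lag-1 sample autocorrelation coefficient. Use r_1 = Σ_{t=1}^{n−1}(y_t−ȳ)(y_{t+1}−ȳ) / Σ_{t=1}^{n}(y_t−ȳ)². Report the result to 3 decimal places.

Mean ȳ = (1 − 5 + 5 − 2 + 2 − 4 + 2 + 0 + 3)/9 = 0.2222
Numerator Σ_{t=1}^{8}(y_t−ȳ)(y_{t+1}−ȳ) = -59.6049
Denominator Σ(y_t−ȳ)² = 87.5556
r_1 = -59.6049 / 87.5556 = -0.681

-0.681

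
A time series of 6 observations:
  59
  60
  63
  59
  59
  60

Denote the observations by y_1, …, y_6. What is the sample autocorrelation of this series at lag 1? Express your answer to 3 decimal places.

-0.167

Mean ȳ = (59 + 60 + 63 + 59 + 59 + 60)/6 = 60.0000
Deviations from mean: -1.0000, 0.0000, 3.0000, -1.0000, -1.0000, 0.0000
Numerator Σ_{t=1}^{5}(y_t−ȳ)(y_{t+1}−ȳ) = -2.0000
Denominator Σ(y_t−ȳ)² = 12.0000
r_1 = -2.0000 / 12.0000 = -0.167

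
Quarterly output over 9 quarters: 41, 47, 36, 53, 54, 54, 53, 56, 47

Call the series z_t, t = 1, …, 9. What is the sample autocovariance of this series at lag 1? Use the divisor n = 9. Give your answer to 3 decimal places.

Mean z̄ = (41 + 47 + 36 + 53 + 54 + 54 + 53 + 56 + 47)/9 = 49.0000
Σ_{t=1}^{8}(z_t−z̄)(z_{t+1}−z̄) = 69.0000
γ_1 = 69.0000 / 9 = 7.667

7.667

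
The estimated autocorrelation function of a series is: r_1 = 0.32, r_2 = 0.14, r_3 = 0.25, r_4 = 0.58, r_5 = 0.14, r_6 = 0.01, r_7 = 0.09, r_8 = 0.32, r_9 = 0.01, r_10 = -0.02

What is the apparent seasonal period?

4

The largest autocorrelation is r_4 = 0.58; the remaining lags stay at or below 0.32. The elevated value at lag 1 (0.32), dropping to 0.14 at lag 2, reflects decaying short-term dependence rather than seasonality.
The dominant spike at lag 4 indicates a seasonal period of 4.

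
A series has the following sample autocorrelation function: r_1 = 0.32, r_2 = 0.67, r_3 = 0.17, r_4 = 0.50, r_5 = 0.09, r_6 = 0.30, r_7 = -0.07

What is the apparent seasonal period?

2

The largest autocorrelation is r_2 = 0.67, with a weaker echo at lag 4 (0.50); the remaining lags stay at or below 0.32.
The dominant spike at lag 2 indicates a seasonal period of 2.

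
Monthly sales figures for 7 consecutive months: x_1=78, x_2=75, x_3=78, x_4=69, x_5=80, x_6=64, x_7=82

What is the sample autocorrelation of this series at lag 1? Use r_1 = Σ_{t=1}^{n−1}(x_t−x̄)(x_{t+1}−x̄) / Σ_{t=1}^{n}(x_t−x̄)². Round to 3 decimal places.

-0.718

Mean x̄ = (78 + 75 + 78 + 69 + 80 + 64 + 82)/7 = 75.1429
Deviations from mean: 2.8571, -0.1429, 2.8571, -6.1429, 4.8571, -11.1429, 6.8571
Numerator Σ_{t=1}^{6}(x_t−x̄)(x_{t+1}−x̄) = -178.7347
Denominator Σ(x_t−x̄)² = 248.8571
r_1 = -178.7347 / 248.8571 = -0.718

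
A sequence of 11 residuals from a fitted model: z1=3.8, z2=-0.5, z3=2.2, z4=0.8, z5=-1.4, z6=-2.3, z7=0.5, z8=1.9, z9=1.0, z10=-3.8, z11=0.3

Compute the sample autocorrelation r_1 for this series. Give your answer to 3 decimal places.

Mean z̄ = (3.8 − 0.5 + 2.2 + 0.8 − 1.4 − 2.3 + 0.5 + 1.9 + 1.0 − 3.8 + 0.3)/11 = 0.2273
Numerator Σ_{t=1}^{10}(z_t−z̄)(z_{t+1}−z̄) = -2.0680
Denominator Σ(z_t−z̄)² = 46.2418
r_1 = -2.0680 / 46.2418 = -0.045

-0.045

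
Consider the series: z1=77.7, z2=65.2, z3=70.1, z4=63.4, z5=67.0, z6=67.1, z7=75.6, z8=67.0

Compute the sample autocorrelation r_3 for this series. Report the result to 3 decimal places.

-0.423

Mean z̄ = (77.7 + 65.2 + 70.1 + 63.4 + 67.0 + 67.1 + 75.6 + 67.0)/8 = 69.1375
Deviations from mean: 8.5625, -3.9375, 0.9625, -5.7375, -2.1375, -2.0375, 6.4625, -2.1375
Numerator Σ_{t=1}^{5}(z_t−z̄)(z_{t+3}−z̄) = -75.1817
Denominator Σ(z_t−z̄)² = 177.7188
r_3 = -75.1817 / 177.7188 = -0.423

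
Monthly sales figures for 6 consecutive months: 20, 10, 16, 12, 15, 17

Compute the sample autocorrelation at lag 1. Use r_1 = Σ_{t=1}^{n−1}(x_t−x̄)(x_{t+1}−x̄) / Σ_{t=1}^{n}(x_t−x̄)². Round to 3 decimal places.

Mean x̄ = (20 + 10 + 16 + 12 + 15 + 17)/6 = 15.0000
Σ(x_t−x̄)(x_{t+1}−x̄) = (-25.0000) + (-5.0000) + (-3.0000) + (0.0000) + (0.0000) = -33.0000
Denominator Σ(x_t−x̄)² = 64.0000
r_1 = -33.0000 / 64.0000 = -0.516

-0.516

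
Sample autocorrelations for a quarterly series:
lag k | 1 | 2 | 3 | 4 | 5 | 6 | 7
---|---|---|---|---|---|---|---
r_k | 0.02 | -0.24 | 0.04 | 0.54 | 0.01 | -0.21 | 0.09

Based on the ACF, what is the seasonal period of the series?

The largest autocorrelation is r_4 = 0.54; the remaining lags stay at or below 0.09.
The dominant spike at lag 4 indicates a seasonal period of 4.

4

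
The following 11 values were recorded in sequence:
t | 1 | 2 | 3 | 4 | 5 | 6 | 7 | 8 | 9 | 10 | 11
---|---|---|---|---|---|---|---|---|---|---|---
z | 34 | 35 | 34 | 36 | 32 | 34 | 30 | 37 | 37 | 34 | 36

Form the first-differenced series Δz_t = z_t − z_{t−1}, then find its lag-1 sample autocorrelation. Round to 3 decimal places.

-0.587

First differences Δz: 1, -1, 2, -4, 2, -4, 7, 0, -3, 2
Mean of differences = 0.2000
Numerator Σ(Δz_t−Δz̄)(Δz_{t+1}−Δz̄) = -60.8400
Denominator Σ(Δz_t−Δz̄)² = 103.6000
r_1(Δz) = -60.8400 / 103.6000 = -0.587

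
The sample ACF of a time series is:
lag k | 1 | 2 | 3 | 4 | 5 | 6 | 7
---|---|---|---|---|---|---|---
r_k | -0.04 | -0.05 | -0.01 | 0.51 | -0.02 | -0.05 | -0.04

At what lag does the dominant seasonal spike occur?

The largest autocorrelation is r_4 = 0.51; the remaining lags stay at or below -0.01.
The dominant spike at lag 4 indicates a seasonal period of 4.

4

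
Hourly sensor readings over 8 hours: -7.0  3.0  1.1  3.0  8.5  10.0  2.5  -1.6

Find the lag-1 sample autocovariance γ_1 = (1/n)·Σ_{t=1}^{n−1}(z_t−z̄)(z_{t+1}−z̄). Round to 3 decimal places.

Mean z̄ = (-7.0 + 3.0 + 1.1 + 3.0 + 8.5 + 10.0 + 2.5 − 1.6)/8 = 2.4375
Deviations: -9.4375, 0.5625, -1.3375, 0.5625, 6.0625, 7.5625, 0.0625, -4.0375
Σ_{t=1}^{7}(z_t−z̄)(z_{t+1}−z̄) = 42.6648
γ_1 = 42.6648 / 8 = 5.333

5.333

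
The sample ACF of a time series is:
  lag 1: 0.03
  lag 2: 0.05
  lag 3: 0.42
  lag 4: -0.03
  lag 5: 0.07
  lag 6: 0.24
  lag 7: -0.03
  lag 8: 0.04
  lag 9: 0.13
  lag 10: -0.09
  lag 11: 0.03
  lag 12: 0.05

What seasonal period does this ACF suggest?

3

The largest autocorrelation is r_3 = 0.42, with a weaker echo at lag 6 (0.24); the remaining lags stay at or below 0.13.
The dominant spike at lag 3 indicates a seasonal period of 3.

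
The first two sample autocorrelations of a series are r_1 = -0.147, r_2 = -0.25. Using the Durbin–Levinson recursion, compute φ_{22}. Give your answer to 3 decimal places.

-0.278

φ_{22} = (r_2 − r_1²) / (1 − r_1²)
r_1² = (-0.147)² = 0.021609
Numerator = -0.25 − 0.0216 = -0.2716; denominator = 1 − 0.0216 = 0.9784
φ_{22} = -0.2716 / 0.9784 = -0.278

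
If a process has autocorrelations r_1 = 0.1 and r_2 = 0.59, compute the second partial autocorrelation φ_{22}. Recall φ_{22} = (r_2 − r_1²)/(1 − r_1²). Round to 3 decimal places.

φ_{22} = (r_2 − r_1²) / (1 − r_1²)
r_1² = (0.1)² = 0.01
Numerator = 0.59 − 0.0100 = 0.5800; denominator = 1 − 0.0100 = 0.9900
φ_{22} = 0.5800 / 0.9900 = 0.586

0.586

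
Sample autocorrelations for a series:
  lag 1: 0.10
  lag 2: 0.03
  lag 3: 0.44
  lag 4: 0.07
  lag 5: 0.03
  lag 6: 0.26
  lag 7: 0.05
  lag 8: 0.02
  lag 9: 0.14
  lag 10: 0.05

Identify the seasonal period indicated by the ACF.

3

The largest autocorrelation is r_3 = 0.44, with a weaker echo at lag 6 (0.26); the remaining lags stay at or below 0.14.
The dominant spike at lag 3 indicates a seasonal period of 3.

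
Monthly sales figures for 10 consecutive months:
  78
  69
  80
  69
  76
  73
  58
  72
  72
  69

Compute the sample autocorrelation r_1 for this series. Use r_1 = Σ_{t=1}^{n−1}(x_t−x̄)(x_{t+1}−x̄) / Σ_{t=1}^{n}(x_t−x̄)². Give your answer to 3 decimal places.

-0.269

Mean x̄ = (78 + 69 + 80 + 69 + 76 + 73 + 58 + 72 + 72 + 69)/10 = 71.6000
Numerator Σ_{t=1}^{9}(x_t−x̄)(x_{t+1}−x̄) = -90.9600
Denominator Σ(x_t−x̄)² = 338.4000
r_1 = -90.9600 / 338.4000 = -0.269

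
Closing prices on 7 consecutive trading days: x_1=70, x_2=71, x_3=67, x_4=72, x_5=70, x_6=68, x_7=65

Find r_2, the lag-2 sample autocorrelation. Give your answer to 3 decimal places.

Mean x̄ = (70 + 71 + 67 + 72 + 70 + 68 + 65)/7 = 69.0000
Σ(x_t−x̄)(x_{t+2}−x̄) = (-2.0000) + (6.0000) + (-2.0000) + (-3.0000) + (-4.0000) = -5.0000
Denominator Σ(x_t−x̄)² = 36.0000
r_2 = -5.0000 / 36.0000 = -0.139

-0.139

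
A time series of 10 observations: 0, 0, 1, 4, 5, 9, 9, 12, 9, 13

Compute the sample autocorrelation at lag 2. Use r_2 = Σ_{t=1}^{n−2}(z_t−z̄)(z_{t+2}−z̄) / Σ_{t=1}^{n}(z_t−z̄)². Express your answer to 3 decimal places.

Mean z̄ = (0 + 0 + 1 + 4 + 5 + 9 + 9 + 12 + 9 + 13)/10 = 6.2000
Numerator Σ_{t=1}^{8}(z_t−z̄)(z_{t+2}−z̄) = 106.1200
Denominator Σ(z_t−z̄)² = 213.6000
r_2 = 106.1200 / 213.6000 = 0.497

0.497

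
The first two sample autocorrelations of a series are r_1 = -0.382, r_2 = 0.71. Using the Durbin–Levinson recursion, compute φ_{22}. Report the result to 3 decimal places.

φ_{22} = (r_2 − r_1²) / (1 − r_1²)
r_1² = (-0.382)² = 0.145924
Numerator = 0.71 − 0.1459 = 0.5641; denominator = 1 − 0.1459 = 0.8541
φ_{22} = 0.5641 / 0.8541 = 0.660

0.660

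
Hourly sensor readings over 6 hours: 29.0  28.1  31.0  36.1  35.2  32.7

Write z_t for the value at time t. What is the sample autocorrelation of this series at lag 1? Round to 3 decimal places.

Mean z̄ = (29.0 + 28.1 + 31.0 + 36.1 + 35.2 + 32.7)/6 = 32.0167
Numerator Σ_{t=1}^{5}(z_t−z̄)(z_{t+1}−z̄) = 26.8197
Denominator Σ(z_t−z̄)² = 52.7483
r_1 = 26.8197 / 52.7483 = 0.508

0.508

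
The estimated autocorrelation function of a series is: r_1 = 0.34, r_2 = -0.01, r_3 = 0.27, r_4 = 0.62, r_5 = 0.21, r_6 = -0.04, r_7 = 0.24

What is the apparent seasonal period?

The largest autocorrelation is r_4 = 0.62; the remaining lags stay at or below 0.34.
The dominant spike at lag 4 indicates a seasonal period of 4.

4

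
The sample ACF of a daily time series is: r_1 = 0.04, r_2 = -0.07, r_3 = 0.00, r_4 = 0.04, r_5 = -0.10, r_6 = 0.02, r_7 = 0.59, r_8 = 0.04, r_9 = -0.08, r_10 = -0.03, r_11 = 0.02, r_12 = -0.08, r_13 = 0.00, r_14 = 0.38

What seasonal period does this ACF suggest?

7

The largest autocorrelation is r_7 = 0.59, with a weaker echo at lag 14 (0.38); the remaining lags stay at or below 0.04.
The dominant spike at lag 7 indicates a seasonal period of 7.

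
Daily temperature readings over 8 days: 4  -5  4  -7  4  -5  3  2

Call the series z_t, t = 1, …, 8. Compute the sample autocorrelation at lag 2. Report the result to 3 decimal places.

Mean z̄ = (4 − 5 + 4 − 7 + 4 − 5 + 3 + 2)/8 = 0.0000
Deviations from mean: 4.0000, -5.0000, 4.0000, -7.0000, 4.0000, -5.0000, 3.0000, 2.0000
Σ(z_t−z̄)(z_{t+2}−z̄) = (16.0000) + (35.0000) + (16.0000) + (35.0000) + (12.0000) + (-10.0000) = 104.0000
Denominator Σ(z_t−z̄)² = 160.0000
r_2 = 104.0000 / 160.0000 = 0.650

0.650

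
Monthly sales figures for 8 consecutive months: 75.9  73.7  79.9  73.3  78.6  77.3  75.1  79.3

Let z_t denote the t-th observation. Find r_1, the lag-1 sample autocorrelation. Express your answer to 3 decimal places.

Mean z̄ = (75.9 + 73.7 + 79.9 + 73.3 + 78.6 + 77.3 + 75.1 + 79.3)/8 = 76.6375
Numerator Σ_{t=1}^{7}(z_t−z̄)(z_{t+1}−z̄) = -28.6677
Denominator Σ(z_t−z̄)² = 44.6988
r_1 = -28.6677 / 44.6988 = -0.641

-0.641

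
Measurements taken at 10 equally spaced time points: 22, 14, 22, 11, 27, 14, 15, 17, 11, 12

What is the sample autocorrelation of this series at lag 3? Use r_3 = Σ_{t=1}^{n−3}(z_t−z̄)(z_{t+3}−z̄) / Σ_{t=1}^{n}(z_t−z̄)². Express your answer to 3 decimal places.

Mean z̄ = (22 + 14 + 22 + 11 + 27 + 14 + 15 + 17 + 11 + 12)/10 = 16.5000
Numerator Σ_{t=1}^{7}(z_t−z̄)(z_{t+3}−z̄) = -36.2500
Denominator Σ(z_t−z̄)² = 266.5000
r_3 = -36.2500 / 266.5000 = -0.136

-0.136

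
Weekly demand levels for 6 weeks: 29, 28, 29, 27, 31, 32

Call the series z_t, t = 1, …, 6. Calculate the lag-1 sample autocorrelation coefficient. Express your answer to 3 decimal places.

Mean z̄ = (29 + 28 + 29 + 27 + 31 + 32)/6 = 29.3333
Σ(z_t−z̄)(z_{t+1}−z̄) = (0.4444) + (0.4444) + (0.7778) + (-3.8889) + (4.4444) = 2.2222
Denominator Σ(z_t−z̄)² = 17.3333
r_1 = 2.2222 / 17.3333 = 0.128

0.128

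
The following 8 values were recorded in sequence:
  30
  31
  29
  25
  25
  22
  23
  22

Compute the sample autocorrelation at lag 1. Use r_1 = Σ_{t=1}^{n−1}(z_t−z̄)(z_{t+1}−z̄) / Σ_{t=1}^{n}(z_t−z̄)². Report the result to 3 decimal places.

Mean z̄ = (30 + 31 + 29 + 25 + 25 + 22 + 23 + 22)/8 = 25.8750
Deviations from mean: 4.1250, 5.1250, 3.1250, -0.8750, -0.8750, -3.8750, -2.8750, -3.8750
Σ(z_t−z̄)(z_{t+1}−z̄) = (21.1406) + (16.0156) + (-2.7344) + (0.7656) + (3.3906) + (11.1406) + (11.1406) = 60.8594
Denominator Σ(z_t−z̄)² = 92.8750
r_1 = 60.8594 / 92.8750 = 0.655

0.655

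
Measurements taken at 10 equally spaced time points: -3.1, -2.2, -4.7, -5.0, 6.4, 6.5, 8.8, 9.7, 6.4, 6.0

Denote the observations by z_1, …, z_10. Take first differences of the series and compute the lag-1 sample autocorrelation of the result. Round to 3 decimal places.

First differences Δz: 0.9, -2.5, -0.3, 11.4, 0.1, 2.3, 0.9, -3.3, -0.4
Mean of differences = 1.0111
Numerator Σ(Δz_t−Δz̄)(Δz_{t+1}−Δz̄) = -12.8479
Denominator Σ(Δz_t−Δz̄)² = 145.0689
r_1(Δz) = -12.8479 / 145.0689 = -0.089

-0.089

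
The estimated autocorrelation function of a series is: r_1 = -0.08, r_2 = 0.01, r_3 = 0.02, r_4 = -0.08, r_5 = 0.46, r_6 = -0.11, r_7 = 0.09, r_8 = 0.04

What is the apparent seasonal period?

The largest autocorrelation is r_5 = 0.46; the remaining lags stay at or below 0.09.
The dominant spike at lag 5 indicates a seasonal period of 5.

5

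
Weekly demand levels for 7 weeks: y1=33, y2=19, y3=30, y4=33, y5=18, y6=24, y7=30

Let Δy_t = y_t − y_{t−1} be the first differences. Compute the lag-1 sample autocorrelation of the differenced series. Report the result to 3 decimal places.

-0.350

First differences Δy: -14, 11, 3, -15, 6, 6
Mean of differences = -0.5000
Numerator Σ(Δy_t−Δȳ)(Δy_{t+1}−Δȳ) = -217.7500
Denominator Σ(Δy_t−Δȳ)² = 621.5000
r_1(Δy) = -217.7500 / 621.5000 = -0.350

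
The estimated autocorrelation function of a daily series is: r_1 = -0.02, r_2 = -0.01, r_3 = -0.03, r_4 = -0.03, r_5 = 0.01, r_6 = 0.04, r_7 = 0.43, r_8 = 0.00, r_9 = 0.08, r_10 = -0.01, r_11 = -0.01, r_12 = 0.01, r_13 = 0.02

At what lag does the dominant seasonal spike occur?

7

The largest autocorrelation is r_7 = 0.43; the remaining lags stay at or below 0.08.
The dominant spike at lag 7 indicates a seasonal period of 7.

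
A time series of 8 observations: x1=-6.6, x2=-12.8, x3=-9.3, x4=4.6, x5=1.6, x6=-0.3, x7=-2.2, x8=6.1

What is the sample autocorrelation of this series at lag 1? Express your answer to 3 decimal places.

0.336

Mean x̄ = (-6.6 − 12.8 − 9.3 + 4.6 + 1.6 − 0.3 − 2.2 + 6.1)/8 = -2.3625
Deviations from mean: -4.2375, -10.4375, -6.9375, 6.9625, 3.9625, 2.0625, 0.1625, 8.4625
Numerator Σ_{t=1}^{7}(x_t−x̄)(x_{t+1}−x̄) = 105.8086
Denominator Σ(x_t−x̄)² = 315.0988
r_1 = 105.8086 / 315.0988 = 0.336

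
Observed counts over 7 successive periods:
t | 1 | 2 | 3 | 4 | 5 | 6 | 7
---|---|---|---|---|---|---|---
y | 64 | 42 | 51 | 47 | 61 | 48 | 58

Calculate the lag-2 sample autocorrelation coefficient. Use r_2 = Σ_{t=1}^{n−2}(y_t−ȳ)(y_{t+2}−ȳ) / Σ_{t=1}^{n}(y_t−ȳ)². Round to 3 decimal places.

Mean ȳ = (64 + 42 + 51 + 47 + 61 + 48 + 58)/7 = 53.0000
Σ(y_t−ȳ)(y_{t+2}−ȳ) = (-22.0000) + (66.0000) + (-16.0000) + (30.0000) + (40.0000) = 98.0000
Denominator Σ(y_t−ȳ)² = 396.0000
r_2 = 98.0000 / 396.0000 = 0.247

0.247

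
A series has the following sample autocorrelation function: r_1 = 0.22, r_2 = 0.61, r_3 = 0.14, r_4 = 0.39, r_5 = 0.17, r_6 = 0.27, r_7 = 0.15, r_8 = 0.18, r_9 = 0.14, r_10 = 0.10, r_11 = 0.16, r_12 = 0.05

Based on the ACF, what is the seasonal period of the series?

The largest autocorrelation is r_2 = 0.61, with weaker echoes at lags 4 (0.39) and 6 (0.27); the remaining lags stay at or below 0.22.
The dominant spike at lag 2 indicates a seasonal period of 2.

2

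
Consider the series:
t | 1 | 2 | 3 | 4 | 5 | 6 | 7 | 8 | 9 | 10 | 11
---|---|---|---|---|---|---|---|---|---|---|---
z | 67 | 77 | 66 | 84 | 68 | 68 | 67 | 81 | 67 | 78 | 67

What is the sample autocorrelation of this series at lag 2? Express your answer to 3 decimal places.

0.338

Mean z̄ = (67 + 77 + 66 + 84 + 68 + 68 + 67 + 81 + 67 + 78 + 67)/11 = 71.8182
Numerator Σ_{t=1}^{9}(z_t−z̄)(z_{t+2}−z̄) = 153.3884
Denominator Σ(z_t−z̄)² = 453.6364
r_2 = 153.3884 / 453.6364 = 0.338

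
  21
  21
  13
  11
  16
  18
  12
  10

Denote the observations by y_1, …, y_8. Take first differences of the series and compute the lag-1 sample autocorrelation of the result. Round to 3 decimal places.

First differences Δy: 0, -8, -2, 5, 2, -6, -2
Mean of differences = -1.5714
Numerator Σ(Δy_t−Δȳ)(Δy_{t+1}−Δȳ) = -0.6122
Denominator Σ(Δy_t−Δȳ)² = 119.7143
r_1(Δy) = -0.6122 / 119.7143 = -0.005

-0.005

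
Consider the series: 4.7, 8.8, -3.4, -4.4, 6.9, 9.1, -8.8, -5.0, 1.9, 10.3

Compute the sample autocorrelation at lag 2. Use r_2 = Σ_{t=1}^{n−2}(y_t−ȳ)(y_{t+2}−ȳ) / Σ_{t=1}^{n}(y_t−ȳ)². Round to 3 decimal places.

Mean ȳ = (4.7 + 8.8 − 3.4 − 4.4 + 6.9 + 9.1 − 8.8 − 5.0 + 1.9 + 10.3)/10 = 2.0100
Numerator Σ_{t=1}^{8}(y_t−ȳ)(y_{t+2}−ȳ) = -289.4642
Denominator Σ(y_t−ȳ)² = 432.6090
r_2 = -289.4642 / 432.6090 = -0.669

-0.669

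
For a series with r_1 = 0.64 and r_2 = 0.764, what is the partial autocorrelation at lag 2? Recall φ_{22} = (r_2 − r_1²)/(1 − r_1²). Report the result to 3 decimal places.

φ_{22} = (r_2 − r_1²) / (1 − r_1²)
r_1² = (0.64)² = 0.4096
Numerator = 0.764 − 0.4096 = 0.3544; denominator = 1 − 0.4096 = 0.5904
φ_{22} = 0.3544 / 0.5904 = 0.600

0.600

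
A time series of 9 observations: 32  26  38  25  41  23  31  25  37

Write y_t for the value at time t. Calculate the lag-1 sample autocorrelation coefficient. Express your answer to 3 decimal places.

-0.746

Mean ȳ = (32 + 26 + 38 + 25 + 41 + 23 + 31 + 25 + 37)/9 = 30.8889
Numerator Σ_{t=1}^{8}(y_t−ȳ)(y_{t+1}−ȳ) = -258.9012
Denominator Σ(y_t−ȳ)² = 346.8889
r_1 = -258.9012 / 346.8889 = -0.746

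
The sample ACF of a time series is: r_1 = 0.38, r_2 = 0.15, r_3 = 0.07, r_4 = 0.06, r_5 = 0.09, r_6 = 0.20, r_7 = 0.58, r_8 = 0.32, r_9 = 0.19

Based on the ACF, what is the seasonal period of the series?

7

The largest autocorrelation is r_7 = 0.58; the remaining lags stay at or below 0.38. The elevated value at lag 1 (0.38), dropping to 0.15 at lag 2, reflects decaying short-term dependence rather than seasonality.
The dominant spike at lag 7 indicates a seasonal period of 7.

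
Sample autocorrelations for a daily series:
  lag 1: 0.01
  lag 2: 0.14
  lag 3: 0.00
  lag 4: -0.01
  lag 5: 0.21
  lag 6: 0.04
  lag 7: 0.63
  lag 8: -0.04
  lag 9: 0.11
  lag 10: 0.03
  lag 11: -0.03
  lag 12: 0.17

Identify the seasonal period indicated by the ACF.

7

The largest autocorrelation is r_7 = 0.63; the remaining lags stay at or below 0.21.
The dominant spike at lag 7 indicates a seasonal period of 7.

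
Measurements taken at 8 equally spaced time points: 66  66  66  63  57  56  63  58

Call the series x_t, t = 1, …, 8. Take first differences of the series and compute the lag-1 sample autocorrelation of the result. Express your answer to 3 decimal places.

-0.205

First differences Δx: 0, 0, -3, -6, -1, 7, -5
Mean of differences = -1.1429
Numerator Σ(Δx_t−Δx̄)(Δx_{t+1}−Δx̄) = -22.7347
Denominator Σ(Δx_t−Δx̄)² = 110.8571
r_1(Δx) = -22.7347 / 110.8571 = -0.205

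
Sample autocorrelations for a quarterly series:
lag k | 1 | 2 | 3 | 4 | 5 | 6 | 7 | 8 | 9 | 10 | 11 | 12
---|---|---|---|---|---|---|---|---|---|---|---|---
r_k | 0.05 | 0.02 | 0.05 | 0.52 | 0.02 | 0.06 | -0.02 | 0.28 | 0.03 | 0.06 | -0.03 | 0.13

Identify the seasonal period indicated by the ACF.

The largest autocorrelation is r_4 = 0.52, with a weaker echo at lag 8 (0.28); the remaining lags stay at or below 0.13.
The dominant spike at lag 4 indicates a seasonal period of 4.

4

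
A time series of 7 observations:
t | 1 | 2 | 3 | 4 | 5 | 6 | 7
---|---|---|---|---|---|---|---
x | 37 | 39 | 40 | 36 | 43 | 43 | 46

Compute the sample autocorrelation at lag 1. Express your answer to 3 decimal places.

0.220

Mean x̄ = (37 + 39 + 40 + 36 + 43 + 43 + 46)/7 = 40.5714
Σ(x_t−x̄)(x_{t+1}−x̄) = (5.6122) + (0.8980) + (2.6122) + (-11.1020) + (5.8980) + (13.1837) = 17.1020
Denominator Σ(x_t−x̄)² = 77.7143
r_1 = 17.1020 / 77.7143 = 0.220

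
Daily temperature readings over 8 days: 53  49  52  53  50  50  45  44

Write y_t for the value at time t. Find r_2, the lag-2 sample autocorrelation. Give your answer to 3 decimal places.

0.061

Mean ȳ = (53 + 49 + 52 + 53 + 50 + 50 + 45 + 44)/8 = 49.5000
Σ(y_t−ȳ)(y_{t+2}−ȳ) = (8.7500) + (-1.7500) + (1.2500) + (1.7500) + (-2.2500) + (-2.7500) = 5.0000
Denominator Σ(y_t−ȳ)² = 82.0000
r_2 = 5.0000 / 82.0000 = 0.061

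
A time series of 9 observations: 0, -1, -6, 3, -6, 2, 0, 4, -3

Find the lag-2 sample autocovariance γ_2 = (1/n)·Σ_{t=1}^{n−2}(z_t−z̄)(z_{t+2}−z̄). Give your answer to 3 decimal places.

4.483

Mean z̄ = (0 − 1 − 6 + 3 − 6 + 2 + 0 + 4 − 3)/9 = -0.7778
Σ_{t=1}^{7}(z_t−z̄)(z_{t+2}−z̄) = 40.3457
γ_2 = 40.3457 / 9 = 4.483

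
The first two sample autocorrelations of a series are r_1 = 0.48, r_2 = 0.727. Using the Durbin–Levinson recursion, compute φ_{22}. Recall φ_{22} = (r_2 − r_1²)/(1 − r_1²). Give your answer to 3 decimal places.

φ_{22} = (r_2 − r_1²) / (1 − r_1²)
r_1² = (0.48)² = 0.2304
Numerator = 0.727 − 0.2304 = 0.4966; denominator = 1 − 0.2304 = 0.7696
φ_{22} = 0.4966 / 0.7696 = 0.645

0.645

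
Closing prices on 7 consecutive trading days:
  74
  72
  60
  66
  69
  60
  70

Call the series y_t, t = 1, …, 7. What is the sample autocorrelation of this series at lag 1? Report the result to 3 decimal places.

-0.150

Mean ȳ = (74 + 72 + 60 + 66 + 69 + 60 + 70)/7 = 67.2857
Deviations from mean: 6.7143, 4.7143, -7.2857, -1.2857, 1.7143, -7.2857, 2.7143
Numerator Σ_{t=1}^{6}(y_t−ȳ)(y_{t+1}−ȳ) = -27.7959
Denominator Σ(y_t−ȳ)² = 185.4286
r_1 = -27.7959 / 185.4286 = -0.150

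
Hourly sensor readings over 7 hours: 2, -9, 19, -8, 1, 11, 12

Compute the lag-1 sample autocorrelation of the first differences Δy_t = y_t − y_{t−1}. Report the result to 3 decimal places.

First differences Δy: -11, 28, -27, 9, 10, 1
Mean of differences = 1.6667
Numerator Σ(Δy_t−Δȳ)(Δy_{t+1}−Δȳ) = -1243.1111
Denominator Σ(Δy_t−Δȳ)² = 1799.3333
r_1(Δy) = -1243.1111 / 1799.3333 = -0.691

-0.691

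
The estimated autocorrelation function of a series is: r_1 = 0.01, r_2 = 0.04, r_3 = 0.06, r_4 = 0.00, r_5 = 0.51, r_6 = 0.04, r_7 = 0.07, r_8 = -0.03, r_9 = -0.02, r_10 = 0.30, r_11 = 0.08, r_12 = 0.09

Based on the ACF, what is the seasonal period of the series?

The largest autocorrelation is r_5 = 0.51, with a weaker echo at lag 10 (0.30); the remaining lags stay at or below 0.09.
The dominant spike at lag 5 indicates a seasonal period of 5.

5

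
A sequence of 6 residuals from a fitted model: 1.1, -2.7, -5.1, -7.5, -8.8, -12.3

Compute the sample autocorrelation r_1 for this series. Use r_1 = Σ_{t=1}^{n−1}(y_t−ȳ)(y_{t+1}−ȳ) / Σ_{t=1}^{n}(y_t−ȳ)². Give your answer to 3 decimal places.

0.419

Mean ȳ = (1.1 − 2.7 − 5.1 − 7.5 − 8.8 − 12.3)/6 = -5.8833
Deviations from mean: 6.9833, 3.1833, 0.7833, -1.6167, -2.9167, -6.4167
Numerator Σ_{t=1}^{5}(y_t−ȳ)(y_{t+1}−ȳ) = 46.8881
Denominator Σ(y_t−ȳ)² = 111.8083
r_1 = 46.8881 / 111.8083 = 0.419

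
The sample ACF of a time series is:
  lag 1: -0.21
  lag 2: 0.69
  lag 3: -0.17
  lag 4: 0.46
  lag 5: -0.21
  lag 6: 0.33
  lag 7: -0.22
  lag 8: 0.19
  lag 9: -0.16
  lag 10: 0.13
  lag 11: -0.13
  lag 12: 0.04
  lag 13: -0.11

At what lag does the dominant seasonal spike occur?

2

The largest autocorrelation is r_2 = 0.69, with weaker echoes at lags 4 (0.46), 6 (0.33) and 8 (0.19); the remaining lags stay at or below 0.13.
The dominant spike at lag 2 indicates a seasonal period of 2.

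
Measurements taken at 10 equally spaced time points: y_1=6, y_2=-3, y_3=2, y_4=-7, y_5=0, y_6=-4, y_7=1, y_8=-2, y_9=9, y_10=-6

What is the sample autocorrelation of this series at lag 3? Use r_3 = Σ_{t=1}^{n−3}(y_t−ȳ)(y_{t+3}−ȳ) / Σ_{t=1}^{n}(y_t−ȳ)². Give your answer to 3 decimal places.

Mean ȳ = (6 − 3 + 2 − 7 + 0 − 4 + 1 − 2 + 9 − 6)/10 = -0.4000
Σ(y_t−ȳ)(y_{t+3}−ȳ) = (-42.2400) + (-1.0400) + (-8.6400) + (-9.2400) + (-0.6400) + (-33.8400) + (-7.8400) = -103.4800
Denominator Σ(y_t−ȳ)² = 234.4000
r_3 = -103.4800 / 234.4000 = -0.441

-0.441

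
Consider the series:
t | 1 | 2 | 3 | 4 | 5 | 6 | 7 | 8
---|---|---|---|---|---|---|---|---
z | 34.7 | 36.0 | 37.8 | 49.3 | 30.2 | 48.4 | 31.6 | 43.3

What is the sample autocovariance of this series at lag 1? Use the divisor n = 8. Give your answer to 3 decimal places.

-33.834

Mean z̄ = (34.7 + 36.0 + 37.8 + 49.3 + 30.2 + 48.4 + 31.6 + 43.3)/8 = 38.9125
Σ_{t=1}^{7}(z_t−z̄)(z_{t+1}−z̄) = -270.6689
γ_1 = -270.6689 / 8 = -33.834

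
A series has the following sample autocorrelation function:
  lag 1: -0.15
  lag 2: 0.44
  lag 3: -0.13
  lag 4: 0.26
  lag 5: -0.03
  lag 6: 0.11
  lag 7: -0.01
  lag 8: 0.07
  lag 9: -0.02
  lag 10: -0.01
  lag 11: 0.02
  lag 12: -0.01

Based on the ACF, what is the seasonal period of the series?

The largest autocorrelation is r_2 = 0.44, with a weaker echo at lag 4 (0.26); the remaining lags stay at or below 0.11.
The dominant spike at lag 2 indicates a seasonal period of 2.

2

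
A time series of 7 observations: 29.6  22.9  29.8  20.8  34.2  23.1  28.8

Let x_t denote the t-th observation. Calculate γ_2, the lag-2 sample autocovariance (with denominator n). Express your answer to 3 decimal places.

12.841

Mean x̄ = (29.6 + 22.9 + 29.8 + 20.8 + 34.2 + 23.1 + 28.8)/7 = 27.0286
Σ_{t=1}^{5}(x_t−x̄)(x_{t+2}−x̄) = 89.8898
γ_2 = 89.8898 / 7 = 12.841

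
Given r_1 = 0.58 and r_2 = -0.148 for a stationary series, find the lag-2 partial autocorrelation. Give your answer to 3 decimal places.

φ_{22} = (r_2 − r_1²) / (1 − r_1²)
r_1² = (0.58)² = 0.3364
Numerator = -0.148 − 0.3364 = -0.4844; denominator = 1 − 0.3364 = 0.6636
φ_{22} = -0.4844 / 0.6636 = -0.730

-0.730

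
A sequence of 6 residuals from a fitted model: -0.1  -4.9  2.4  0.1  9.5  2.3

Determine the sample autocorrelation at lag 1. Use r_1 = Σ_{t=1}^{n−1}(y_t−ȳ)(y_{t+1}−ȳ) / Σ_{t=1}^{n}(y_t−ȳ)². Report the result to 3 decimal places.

-0.015

Mean ȳ = (-0.1 − 4.9 + 2.4 + 0.1 + 9.5 + 2.3)/6 = 1.5500
Deviations from mean: -1.6500, -6.4500, 0.8500, -1.4500, 7.9500, 0.7500
Σ(y_t−ȳ)(y_{t+1}−ȳ) = (10.6425) + (-5.4825) + (-1.2325) + (-11.5275) + (5.9625) = -1.6375
Denominator Σ(y_t−ȳ)² = 110.9150
r_1 = -1.6375 / 110.9150 = -0.015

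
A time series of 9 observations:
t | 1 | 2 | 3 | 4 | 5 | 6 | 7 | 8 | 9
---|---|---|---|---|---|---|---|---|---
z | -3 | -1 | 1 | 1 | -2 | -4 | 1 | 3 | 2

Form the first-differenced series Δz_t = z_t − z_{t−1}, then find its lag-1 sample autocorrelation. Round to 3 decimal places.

0.107

First differences Δz: 2, 2, 0, -3, -2, 5, 2, -1
Mean of differences = 0.6250
Numerator Σ(Δz_t−Δz̄)(Δz_{t+1}−Δz̄) = 5.1094
Denominator Σ(Δz_t−Δz̄)² = 47.8750
r_1(Δz) = 5.1094 / 47.8750 = 0.107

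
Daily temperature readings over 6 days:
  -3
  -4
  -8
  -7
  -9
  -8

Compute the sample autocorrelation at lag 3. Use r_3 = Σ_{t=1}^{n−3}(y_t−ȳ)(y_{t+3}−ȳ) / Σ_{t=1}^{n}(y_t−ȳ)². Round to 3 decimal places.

Mean ȳ = (-3 − 4 − 8 − 7 − 9 − 8)/6 = -6.5000
Numerator Σ_{t=1}^{3}(y_t−ȳ)(y_{t+3}−ȳ) = -5.7500
Denominator Σ(y_t−ȳ)² = 29.5000
r_3 = -5.7500 / 29.5000 = -0.195

-0.195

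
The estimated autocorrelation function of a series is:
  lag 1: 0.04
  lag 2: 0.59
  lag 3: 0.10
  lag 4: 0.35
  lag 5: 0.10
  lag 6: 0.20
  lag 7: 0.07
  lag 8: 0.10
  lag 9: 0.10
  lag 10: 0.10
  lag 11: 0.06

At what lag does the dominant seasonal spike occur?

2

The largest autocorrelation is r_2 = 0.59, with weaker echoes at lags 4 (0.35) and 6 (0.20); the remaining lags stay at or below 0.10.
The dominant spike at lag 2 indicates a seasonal period of 2.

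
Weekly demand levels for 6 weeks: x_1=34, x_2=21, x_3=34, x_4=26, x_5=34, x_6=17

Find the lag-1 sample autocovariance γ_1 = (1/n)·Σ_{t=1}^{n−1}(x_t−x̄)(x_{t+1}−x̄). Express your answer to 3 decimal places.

Mean x̄ = (34 + 21 + 34 + 26 + 34 + 17)/6 = 27.6667
Σ_{t=1}^{5}(x_t−x̄)(x_{t+1}−x̄) = -173.1111
γ_1 = -173.1111 / 6 = -28.852

-28.852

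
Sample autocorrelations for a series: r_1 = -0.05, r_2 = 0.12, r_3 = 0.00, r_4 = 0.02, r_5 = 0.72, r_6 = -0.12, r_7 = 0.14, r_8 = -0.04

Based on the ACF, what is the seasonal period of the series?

5

The largest autocorrelation is r_5 = 0.72; the remaining lags stay at or below 0.14.
The dominant spike at lag 5 indicates a seasonal period of 5.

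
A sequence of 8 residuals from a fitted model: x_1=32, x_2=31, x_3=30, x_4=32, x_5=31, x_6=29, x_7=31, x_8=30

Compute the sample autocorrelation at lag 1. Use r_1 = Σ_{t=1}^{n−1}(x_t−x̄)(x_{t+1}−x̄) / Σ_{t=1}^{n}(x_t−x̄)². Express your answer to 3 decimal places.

-0.208

Mean x̄ = (32 + 31 + 30 + 32 + 31 + 29 + 31 + 30)/8 = 30.7500
Numerator Σ_{t=1}^{7}(x_t−x̄)(x_{t+1}−x̄) = -1.5625
Denominator Σ(x_t−x̄)² = 7.5000
r_1 = -1.5625 / 7.5000 = -0.208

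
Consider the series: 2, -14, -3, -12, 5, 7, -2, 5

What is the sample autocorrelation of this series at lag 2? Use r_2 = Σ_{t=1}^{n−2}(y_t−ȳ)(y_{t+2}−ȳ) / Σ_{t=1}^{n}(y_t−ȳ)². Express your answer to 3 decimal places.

Mean ȳ = (2 − 14 − 3 − 12 + 5 + 7 − 2 + 5)/8 = -1.5000
Deviations from mean: 3.5000, -12.5000, -1.5000, -10.5000, 6.5000, 8.5000, -0.5000, 6.5000
Σ(y_t−ȳ)(y_{t+2}−ȳ) = (-5.2500) + (131.2500) + (-9.7500) + (-89.2500) + (-3.2500) + (55.2500) = 79.0000
Denominator Σ(y_t−ȳ)² = 438.0000
r_2 = 79.0000 / 438.0000 = 0.180

0.180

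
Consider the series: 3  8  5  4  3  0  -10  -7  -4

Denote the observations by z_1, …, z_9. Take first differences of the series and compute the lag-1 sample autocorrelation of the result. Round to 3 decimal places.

-0.082

First differences Δz: 5, -3, -1, -1, -3, -10, 3, 3
Mean of differences = -0.8750
Numerator Σ(Δz_t−Δz̄)(Δz_{t+1}−Δz̄) = -12.8906
Denominator Σ(Δz_t−Δz̄)² = 156.8750
r_1(Δz) = -12.8906 / 156.8750 = -0.082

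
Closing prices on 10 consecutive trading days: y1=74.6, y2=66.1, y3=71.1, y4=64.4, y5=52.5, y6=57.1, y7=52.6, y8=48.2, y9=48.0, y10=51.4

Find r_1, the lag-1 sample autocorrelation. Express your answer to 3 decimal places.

0.609

Mean ȳ = (74.6 + 66.1 + 71.1 + 64.4 + 52.5 + 57.1 + 52.6 + 48.2 + 48.0 + 51.4)/10 = 58.6000
Numerator Σ_{t=1}^{9}(y_t−ȳ)(y_{t+1}−ȳ) = 517.9800
Denominator Σ(y_t−ȳ)² = 849.9600
r_1 = 517.9800 / 849.9600 = 0.609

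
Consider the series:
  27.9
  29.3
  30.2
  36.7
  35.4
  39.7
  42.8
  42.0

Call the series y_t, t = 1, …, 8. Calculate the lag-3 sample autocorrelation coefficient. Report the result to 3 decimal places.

-0.095

Mean ȳ = (27.9 + 29.3 + 30.2 + 36.7 + 35.4 + 39.7 + 42.8 + 42.0)/8 = 35.5000
Numerator Σ_{t=1}^{5}(y_t−ȳ)(y_{t+3}−ȳ) = -22.6500
Denominator Σ(y_t−ȳ)² = 238.9200
r_3 = -22.6500 / 238.9200 = -0.095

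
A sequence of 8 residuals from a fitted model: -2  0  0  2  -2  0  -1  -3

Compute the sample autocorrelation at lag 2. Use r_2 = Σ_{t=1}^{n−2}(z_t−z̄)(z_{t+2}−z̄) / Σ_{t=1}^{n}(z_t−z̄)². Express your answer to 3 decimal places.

0.050

Mean z̄ = (-2 + 0 + 0 + 2 − 2 + 0 − 1 − 3)/8 = -0.7500
Deviations from mean: -1.2500, 0.7500, 0.7500, 2.7500, -1.2500, 0.7500, -0.2500, -2.2500
Σ(z_t−z̄)(z_{t+2}−z̄) = (-0.9375) + (2.0625) + (-0.9375) + (2.0625) + (0.3125) + (-1.6875) = 0.8750
Denominator Σ(z_t−z̄)² = 17.5000
r_2 = 0.8750 / 17.5000 = 0.050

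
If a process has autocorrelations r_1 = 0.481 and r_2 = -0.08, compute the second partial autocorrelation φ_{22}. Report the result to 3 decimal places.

-0.405

φ_{22} = (r_2 − r_1²) / (1 − r_1²)
r_1² = (0.481)² = 0.231361
Numerator = -0.08 − 0.2314 = -0.3114; denominator = 1 − 0.2314 = 0.7686
φ_{22} = -0.3114 / 0.7686 = -0.405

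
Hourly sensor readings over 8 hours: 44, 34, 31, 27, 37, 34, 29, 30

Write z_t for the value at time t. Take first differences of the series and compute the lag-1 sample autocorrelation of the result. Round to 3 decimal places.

-0.138

First differences Δz: -10, -3, -4, 10, -3, -5, 1
Mean of differences = -2.0000
Numerator Σ(Δz_t−Δz̄)(Δz_{t+1}−Δz̄) = -32.0000
Denominator Σ(Δz_t−Δz̄)² = 232.0000
r_1(Δz) = -32.0000 / 232.0000 = -0.138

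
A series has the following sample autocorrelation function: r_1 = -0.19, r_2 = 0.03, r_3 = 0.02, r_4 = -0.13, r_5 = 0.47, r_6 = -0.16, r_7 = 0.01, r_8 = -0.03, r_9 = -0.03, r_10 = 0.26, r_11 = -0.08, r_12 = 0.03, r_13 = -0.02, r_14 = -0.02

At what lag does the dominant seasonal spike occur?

5

The largest autocorrelation is r_5 = 0.47, with a weaker echo at lag 10 (0.26); the remaining lags stay at or below 0.03.
The dominant spike at lag 5 indicates a seasonal period of 5.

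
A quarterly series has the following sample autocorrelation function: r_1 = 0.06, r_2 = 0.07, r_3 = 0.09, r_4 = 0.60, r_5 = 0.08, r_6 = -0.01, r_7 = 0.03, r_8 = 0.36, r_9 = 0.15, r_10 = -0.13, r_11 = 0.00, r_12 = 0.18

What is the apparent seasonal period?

4

The largest autocorrelation is r_4 = 0.60, with weaker echoes at lags 8 (0.36) and 12 (0.18); the remaining lags stay at or below 0.15.
The dominant spike at lag 4 indicates a seasonal period of 4.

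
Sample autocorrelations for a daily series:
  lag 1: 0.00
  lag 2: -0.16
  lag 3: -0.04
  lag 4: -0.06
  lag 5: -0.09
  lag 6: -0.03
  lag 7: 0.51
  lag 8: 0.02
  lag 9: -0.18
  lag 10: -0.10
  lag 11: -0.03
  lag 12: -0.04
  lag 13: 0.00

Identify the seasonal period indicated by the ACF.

The largest autocorrelation is r_7 = 0.51; the remaining lags stay at or below 0.02.
The dominant spike at lag 7 indicates a seasonal period of 7.

7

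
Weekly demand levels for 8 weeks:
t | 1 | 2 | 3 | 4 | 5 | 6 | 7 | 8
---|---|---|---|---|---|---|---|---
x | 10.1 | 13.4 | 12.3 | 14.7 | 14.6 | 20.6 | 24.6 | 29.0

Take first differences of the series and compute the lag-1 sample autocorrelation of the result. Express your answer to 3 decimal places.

First differences Δx: 3.3, -1.1, 2.4, -0.1, 6.0, 4.0, 4.4
Mean of differences = 2.7000
Numerator Σ(Δx_t−Δx̄)(Δx_{t+1}−Δx̄) = -3.0400
Denominator Σ(Δx_t−Δx̄)² = 38.2000
r_1(Δx) = -3.0400 / 38.2000 = -0.080

-0.080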